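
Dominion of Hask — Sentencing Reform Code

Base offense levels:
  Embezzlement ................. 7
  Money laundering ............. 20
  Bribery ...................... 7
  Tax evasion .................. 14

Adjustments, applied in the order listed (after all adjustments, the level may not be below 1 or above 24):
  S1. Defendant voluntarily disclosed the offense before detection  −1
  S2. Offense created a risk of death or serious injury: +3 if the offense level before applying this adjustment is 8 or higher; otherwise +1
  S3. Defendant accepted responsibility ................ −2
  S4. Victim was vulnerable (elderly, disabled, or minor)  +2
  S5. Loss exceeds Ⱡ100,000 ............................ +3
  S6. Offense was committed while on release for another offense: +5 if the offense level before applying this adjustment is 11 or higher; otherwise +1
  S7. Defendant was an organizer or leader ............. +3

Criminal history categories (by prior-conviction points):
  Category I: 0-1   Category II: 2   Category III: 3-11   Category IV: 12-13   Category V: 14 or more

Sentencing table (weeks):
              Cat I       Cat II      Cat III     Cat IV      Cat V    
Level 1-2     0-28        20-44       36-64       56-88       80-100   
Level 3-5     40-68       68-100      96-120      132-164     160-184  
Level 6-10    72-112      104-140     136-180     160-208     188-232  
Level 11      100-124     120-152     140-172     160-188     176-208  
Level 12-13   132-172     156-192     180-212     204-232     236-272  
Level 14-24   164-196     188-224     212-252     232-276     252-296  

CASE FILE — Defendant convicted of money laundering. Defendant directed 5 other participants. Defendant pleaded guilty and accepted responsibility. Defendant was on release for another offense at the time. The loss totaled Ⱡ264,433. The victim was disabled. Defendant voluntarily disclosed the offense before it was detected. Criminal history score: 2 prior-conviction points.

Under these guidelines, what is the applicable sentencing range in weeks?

Base offense level for money laundering: 20.
S1 applies: 20 − 1 = 19.
S3 applies: 19 − 2 = 17.
S4 applies: 17 + 2 = 19.
S5 applies: 19 + 3 = 22.
S6 applies (level before this adjustment is 22 ≥ 11, so +5): 22 + 5 = 27.
S7 applies: 27 + 3 = 30.
Level 30 exceeds the maximum of 24; capped at 24.
Final offense level: 24.
Criminal history: 2 prior points → Category II (2).
Level 24 falls in the 14-24 band.
Grid: Level 14-24 × Category II = 188-224 weeks.

188-224 weeks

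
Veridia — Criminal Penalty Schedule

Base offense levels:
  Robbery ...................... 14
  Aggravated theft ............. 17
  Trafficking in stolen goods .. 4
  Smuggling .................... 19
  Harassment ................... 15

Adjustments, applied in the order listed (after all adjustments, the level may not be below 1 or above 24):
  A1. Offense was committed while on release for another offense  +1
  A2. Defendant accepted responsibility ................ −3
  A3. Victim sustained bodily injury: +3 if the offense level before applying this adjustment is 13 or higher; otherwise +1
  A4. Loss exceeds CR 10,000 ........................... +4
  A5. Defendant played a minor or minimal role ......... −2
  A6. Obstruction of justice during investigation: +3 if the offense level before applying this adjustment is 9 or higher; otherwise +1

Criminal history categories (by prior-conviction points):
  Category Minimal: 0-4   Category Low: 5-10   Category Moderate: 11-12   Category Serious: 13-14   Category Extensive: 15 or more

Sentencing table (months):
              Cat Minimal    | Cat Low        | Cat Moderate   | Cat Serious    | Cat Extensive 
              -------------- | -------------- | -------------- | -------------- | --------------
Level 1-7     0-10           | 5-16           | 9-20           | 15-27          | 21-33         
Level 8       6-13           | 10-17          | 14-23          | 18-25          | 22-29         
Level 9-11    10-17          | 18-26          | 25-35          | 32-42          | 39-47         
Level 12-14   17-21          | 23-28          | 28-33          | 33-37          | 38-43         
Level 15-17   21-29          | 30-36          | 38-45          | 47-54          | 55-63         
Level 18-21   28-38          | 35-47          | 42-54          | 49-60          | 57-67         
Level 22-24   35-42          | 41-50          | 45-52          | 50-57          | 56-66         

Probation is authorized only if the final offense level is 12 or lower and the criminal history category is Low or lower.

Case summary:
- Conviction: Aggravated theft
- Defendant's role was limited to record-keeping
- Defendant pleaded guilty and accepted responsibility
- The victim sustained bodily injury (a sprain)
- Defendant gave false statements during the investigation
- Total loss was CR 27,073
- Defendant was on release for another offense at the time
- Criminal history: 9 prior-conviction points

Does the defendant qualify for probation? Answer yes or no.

Base offense level for aggravated theft: 17.
A1 applies: 17 + 1 = 18.
A2 applies: 18 − 3 = 15.
A3 applies (level before this adjustment is 15 ≥ 13, so +3): 15 + 3 = 18.
A4 applies: 18 + 4 = 22.
A5 applies: 22 − 2 = 20.
A6 applies (level before this adjustment is 20 ≥ 9, so +3): 20 + 3 = 23.
Final offense level: 23.
Criminal history: 9 prior points → Category Low (5-10).
Level 23 falls in the 22-24 band.
Grid: Level 22-24 × Category Low = 41-50 months.
Probation check: level 23 > 12 and category Low ≤ Low → not eligible.

No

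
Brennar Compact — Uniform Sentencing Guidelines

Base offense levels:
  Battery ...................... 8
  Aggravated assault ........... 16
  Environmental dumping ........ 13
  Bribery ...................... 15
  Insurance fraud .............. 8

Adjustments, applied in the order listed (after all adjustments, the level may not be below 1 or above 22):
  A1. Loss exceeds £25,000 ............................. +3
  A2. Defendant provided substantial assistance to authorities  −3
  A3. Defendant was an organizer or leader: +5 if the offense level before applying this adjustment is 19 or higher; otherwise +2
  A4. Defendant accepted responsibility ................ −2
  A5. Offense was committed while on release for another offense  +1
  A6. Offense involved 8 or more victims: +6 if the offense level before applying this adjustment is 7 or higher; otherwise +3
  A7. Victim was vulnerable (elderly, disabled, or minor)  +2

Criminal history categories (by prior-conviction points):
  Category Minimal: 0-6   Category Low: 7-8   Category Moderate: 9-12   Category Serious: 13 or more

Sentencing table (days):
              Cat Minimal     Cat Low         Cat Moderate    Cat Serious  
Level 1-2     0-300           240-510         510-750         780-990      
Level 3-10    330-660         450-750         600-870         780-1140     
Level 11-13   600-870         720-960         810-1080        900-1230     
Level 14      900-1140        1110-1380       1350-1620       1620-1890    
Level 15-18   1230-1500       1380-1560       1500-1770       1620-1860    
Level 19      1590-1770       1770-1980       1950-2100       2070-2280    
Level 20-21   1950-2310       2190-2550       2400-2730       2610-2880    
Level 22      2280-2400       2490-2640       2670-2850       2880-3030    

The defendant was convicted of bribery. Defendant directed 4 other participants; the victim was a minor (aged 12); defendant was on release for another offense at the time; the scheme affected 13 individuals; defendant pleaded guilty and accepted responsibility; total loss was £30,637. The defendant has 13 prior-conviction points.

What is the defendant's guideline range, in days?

2880-3030 days

Base offense level for bribery: 15.
A1 applies: 15 + 3 = 18.
A2 does not apply.
A3 applies (level before this adjustment is 18 < 19, so +2): 18 + 2 = 20.
A4 applies: 20 − 2 = 18.
A5 applies: 18 + 1 = 19.
A6 applies (level before this adjustment is 19 ≥ 7, so +6): 19 + 6 = 25.
A7 applies: 25 + 2 = 27.
Level 27 exceeds the maximum of 22; capped at 22.
Final offense level: 22.
Criminal history: 13 prior points → Category Serious (13+).
Level 22 falls in the 22 band.
Grid: Level 22 × Category Serious = 2880-3030 days.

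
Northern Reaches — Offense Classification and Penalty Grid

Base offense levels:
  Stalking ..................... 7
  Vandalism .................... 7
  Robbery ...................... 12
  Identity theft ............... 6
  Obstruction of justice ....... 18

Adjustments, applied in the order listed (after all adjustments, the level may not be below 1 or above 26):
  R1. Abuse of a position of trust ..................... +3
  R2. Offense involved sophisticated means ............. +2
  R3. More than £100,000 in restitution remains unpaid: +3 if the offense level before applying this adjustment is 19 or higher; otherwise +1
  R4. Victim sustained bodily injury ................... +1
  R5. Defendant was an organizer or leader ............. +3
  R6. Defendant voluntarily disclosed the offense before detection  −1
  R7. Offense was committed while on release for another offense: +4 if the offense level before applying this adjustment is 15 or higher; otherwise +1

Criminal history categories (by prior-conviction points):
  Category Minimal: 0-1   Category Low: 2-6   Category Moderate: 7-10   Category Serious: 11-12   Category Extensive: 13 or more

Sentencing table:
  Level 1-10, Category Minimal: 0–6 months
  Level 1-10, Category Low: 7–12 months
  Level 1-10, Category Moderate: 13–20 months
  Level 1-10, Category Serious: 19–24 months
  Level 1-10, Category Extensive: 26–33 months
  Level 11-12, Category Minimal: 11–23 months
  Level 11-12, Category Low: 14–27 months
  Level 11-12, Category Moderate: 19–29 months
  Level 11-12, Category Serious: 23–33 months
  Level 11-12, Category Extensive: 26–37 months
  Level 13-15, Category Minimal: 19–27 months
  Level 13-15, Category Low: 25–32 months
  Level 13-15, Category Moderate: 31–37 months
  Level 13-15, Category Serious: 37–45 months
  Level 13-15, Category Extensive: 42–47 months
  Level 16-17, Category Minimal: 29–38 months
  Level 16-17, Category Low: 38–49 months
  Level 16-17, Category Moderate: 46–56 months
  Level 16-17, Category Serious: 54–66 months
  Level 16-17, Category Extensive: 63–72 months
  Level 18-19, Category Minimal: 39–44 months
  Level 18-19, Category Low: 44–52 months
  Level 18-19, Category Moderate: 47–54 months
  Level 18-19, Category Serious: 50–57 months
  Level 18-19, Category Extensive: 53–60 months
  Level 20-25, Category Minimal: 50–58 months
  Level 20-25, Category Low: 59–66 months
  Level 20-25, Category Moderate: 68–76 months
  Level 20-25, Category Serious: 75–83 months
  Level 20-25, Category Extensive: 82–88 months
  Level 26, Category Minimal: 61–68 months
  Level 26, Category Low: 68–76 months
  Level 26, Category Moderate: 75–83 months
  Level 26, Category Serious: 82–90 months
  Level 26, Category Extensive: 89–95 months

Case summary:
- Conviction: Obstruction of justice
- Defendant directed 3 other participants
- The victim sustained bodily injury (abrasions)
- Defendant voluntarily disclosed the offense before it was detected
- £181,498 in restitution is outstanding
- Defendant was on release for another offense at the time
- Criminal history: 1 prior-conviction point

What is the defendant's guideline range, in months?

61-68 months

Base offense level for obstruction of justice: 18.
R1 does not apply.
R3 applies (level before this adjustment is 18 < 19, so +1): 18 + 1 = 19.
R4 applies: 19 + 1 = 20.
R5 applies: 20 + 3 = 23.
R6 applies: 23 − 1 = 22.
R7 applies (level before this adjustment is 22 ≥ 15, so +4): 22 + 4 = 26.
Final offense level: 26.
Criminal history: 1 prior point → Category Minimal (0-1).
Level 26 falls in the 26 band.
Grid: Level 26 × Category Minimal = 61-68 months.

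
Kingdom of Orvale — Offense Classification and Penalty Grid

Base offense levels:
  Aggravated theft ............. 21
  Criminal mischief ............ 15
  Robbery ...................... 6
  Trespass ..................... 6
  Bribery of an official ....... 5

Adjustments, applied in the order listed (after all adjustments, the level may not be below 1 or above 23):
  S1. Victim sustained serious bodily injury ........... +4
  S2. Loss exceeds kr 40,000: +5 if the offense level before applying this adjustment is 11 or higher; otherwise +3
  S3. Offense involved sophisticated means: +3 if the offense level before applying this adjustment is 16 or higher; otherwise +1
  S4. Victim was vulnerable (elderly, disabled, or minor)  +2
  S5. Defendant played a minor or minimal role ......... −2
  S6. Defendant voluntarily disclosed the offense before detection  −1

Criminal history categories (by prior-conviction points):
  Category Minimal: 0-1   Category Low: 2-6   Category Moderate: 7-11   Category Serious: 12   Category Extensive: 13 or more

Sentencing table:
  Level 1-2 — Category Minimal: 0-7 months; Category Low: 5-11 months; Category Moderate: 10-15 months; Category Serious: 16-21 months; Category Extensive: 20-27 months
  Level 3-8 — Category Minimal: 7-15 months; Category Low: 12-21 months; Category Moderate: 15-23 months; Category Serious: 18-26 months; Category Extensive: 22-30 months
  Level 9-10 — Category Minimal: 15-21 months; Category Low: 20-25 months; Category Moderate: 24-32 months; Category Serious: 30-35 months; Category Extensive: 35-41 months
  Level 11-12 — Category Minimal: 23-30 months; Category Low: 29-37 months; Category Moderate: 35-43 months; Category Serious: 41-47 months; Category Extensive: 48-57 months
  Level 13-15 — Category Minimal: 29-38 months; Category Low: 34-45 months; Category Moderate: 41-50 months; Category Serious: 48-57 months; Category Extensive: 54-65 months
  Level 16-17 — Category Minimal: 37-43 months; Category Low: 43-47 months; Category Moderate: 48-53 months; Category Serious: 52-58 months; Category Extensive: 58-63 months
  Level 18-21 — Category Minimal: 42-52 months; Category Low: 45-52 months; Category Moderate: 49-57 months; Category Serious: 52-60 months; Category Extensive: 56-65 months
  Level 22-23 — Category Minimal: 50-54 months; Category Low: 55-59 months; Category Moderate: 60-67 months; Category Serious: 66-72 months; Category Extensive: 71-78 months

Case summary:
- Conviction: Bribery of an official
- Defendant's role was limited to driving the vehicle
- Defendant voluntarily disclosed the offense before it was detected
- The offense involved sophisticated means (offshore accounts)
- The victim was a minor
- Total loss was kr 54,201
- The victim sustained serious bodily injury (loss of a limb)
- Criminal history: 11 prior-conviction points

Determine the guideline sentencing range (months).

Base offense level for bribery of an official: 5.
S1 applies: 5 + 4 = 9.
S2 applies (level before this adjustment is 9 < 11, so +3): 9 + 3 = 12.
S3 applies (level before this adjustment is 12 < 16, so +1): 12 + 1 = 13.
S4 applies: 13 + 2 = 15.
S5 applies: 15 − 2 = 13.
S6 applies: 13 − 1 = 12.
Final offense level: 12.
Criminal history: 11 prior points → Category Moderate (7-11).
Level 12 falls in the 11-12 band.
Grid: Level 11-12 × Category Moderate = 35-43 months.

35-43 months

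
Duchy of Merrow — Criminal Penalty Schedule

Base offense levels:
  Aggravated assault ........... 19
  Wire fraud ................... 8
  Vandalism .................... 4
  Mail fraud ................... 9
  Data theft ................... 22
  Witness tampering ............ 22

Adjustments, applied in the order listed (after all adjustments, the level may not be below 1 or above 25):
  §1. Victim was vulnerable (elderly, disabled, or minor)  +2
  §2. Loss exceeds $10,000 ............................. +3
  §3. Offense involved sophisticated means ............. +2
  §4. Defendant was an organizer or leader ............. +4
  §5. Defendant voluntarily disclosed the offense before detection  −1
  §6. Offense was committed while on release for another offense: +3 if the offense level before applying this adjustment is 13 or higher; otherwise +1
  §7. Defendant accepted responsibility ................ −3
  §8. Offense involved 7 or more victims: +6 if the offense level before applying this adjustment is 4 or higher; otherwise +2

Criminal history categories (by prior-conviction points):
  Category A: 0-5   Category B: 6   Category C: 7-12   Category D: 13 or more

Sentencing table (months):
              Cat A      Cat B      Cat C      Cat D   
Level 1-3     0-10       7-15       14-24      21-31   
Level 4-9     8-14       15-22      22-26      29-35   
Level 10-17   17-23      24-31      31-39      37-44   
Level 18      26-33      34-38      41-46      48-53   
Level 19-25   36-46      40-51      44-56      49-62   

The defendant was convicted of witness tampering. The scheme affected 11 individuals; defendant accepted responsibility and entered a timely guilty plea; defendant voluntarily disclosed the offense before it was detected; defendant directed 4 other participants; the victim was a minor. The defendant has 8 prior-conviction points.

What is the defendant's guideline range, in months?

44-56 months

Base offense level for witness tampering: 22.
§1 applies: 22 + 2 = 24.
§2 does not apply.
§3 does not apply.
§4 applies: 24 + 4 = 28.
§5 applies: 28 − 1 = 27.
§6 does not apply.
§7 applies: 27 − 3 = 24.
§8 applies (level before this adjustment is 24 ≥ 4, so +6): 24 + 6 = 30.
Level 30 exceeds the maximum of 25; capped at 25.
Final offense level: 25.
Criminal history: 8 prior points → Category C (7-12).
Level 25 falls in the 19-25 band.
Grid: Level 19-25 × Category C = 44-56 months.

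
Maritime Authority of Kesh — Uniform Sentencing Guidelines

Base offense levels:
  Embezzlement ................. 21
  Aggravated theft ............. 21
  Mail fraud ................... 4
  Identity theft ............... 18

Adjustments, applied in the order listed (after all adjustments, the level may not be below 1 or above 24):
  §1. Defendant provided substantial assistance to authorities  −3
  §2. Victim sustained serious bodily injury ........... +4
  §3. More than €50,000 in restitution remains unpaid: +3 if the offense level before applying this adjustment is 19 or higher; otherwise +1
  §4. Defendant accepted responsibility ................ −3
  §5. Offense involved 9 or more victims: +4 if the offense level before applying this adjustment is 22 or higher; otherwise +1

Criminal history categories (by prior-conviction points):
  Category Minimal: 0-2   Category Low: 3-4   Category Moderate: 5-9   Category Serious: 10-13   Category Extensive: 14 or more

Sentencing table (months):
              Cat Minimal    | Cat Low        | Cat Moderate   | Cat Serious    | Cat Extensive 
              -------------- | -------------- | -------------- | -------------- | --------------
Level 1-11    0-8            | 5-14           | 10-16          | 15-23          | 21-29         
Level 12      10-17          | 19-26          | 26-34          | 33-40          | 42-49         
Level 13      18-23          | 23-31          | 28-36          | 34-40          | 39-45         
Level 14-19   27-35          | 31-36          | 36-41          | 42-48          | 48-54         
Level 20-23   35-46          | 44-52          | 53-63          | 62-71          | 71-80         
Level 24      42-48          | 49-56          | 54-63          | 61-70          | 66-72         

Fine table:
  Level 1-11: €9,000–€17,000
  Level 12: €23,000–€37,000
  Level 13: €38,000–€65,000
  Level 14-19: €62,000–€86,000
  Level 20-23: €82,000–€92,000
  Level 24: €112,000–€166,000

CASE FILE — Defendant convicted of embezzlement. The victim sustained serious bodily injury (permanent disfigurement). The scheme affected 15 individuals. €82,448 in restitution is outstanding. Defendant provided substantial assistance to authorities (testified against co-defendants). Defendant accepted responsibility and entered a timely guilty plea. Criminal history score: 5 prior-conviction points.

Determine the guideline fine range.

€112,000–€166,000

Base offense level for embezzlement: 21.
§1 applies: 21 − 3 = 18.
§2 applies: 18 + 4 = 22.
§3 applies (level before this adjustment is 22 ≥ 19, so +3): 22 + 3 = 25.
§4 applies: 25 − 3 = 22.
§5 applies (level before this adjustment is 22 ≥ 22, so +4): 22 + 4 = 26.
Level 26 exceeds the maximum of 24; capped at 24.
Final offense level: 24.
Level 24 falls in the 24 band.
Fine table: Level 24 → €112,000–€166,000.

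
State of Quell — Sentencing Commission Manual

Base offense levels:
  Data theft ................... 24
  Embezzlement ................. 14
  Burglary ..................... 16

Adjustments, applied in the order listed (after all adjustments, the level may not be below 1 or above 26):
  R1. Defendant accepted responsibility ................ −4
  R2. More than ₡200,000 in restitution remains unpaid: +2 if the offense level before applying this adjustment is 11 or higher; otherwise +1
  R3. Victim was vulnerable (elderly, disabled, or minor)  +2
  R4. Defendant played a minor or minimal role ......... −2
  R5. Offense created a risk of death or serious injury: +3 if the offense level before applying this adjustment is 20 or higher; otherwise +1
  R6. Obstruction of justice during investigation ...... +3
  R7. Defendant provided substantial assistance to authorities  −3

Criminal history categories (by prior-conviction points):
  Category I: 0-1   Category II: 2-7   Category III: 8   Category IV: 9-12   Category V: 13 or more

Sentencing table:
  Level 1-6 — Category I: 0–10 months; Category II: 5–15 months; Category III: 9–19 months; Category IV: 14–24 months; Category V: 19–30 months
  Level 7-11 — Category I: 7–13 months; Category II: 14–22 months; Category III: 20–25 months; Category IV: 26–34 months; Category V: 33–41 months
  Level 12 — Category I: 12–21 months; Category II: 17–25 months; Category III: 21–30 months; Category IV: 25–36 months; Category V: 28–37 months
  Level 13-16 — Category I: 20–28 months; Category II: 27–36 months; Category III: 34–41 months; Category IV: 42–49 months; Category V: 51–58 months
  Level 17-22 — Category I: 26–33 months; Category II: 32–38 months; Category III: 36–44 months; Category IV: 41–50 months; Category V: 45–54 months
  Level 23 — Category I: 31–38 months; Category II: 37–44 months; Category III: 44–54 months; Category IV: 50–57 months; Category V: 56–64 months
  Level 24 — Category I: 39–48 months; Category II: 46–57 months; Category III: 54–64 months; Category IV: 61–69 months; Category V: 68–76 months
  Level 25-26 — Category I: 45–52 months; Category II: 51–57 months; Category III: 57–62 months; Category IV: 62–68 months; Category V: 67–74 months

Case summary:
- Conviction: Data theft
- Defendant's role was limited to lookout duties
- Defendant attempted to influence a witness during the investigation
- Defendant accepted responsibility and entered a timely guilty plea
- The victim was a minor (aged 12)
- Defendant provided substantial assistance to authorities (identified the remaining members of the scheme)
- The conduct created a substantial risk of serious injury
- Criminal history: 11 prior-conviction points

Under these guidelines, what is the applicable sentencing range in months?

Base offense level for data theft: 24.
R1 applies: 24 − 4 = 20.
R2 does not apply.
R3 applies: 20 + 2 = 22.
R4 applies: 22 − 2 = 20.
R5 applies (level before this adjustment is 20 ≥ 20, so +3): 20 + 3 = 23.
R6 applies: 23 + 3 = 26.
R7 applies: 26 − 3 = 23.
Final offense level: 23.
Criminal history: 11 prior points → Category IV (9-12).
Level 23 falls in the 23 band.
Grid: Level 23 × Category IV = 50-57 months.

50-57 months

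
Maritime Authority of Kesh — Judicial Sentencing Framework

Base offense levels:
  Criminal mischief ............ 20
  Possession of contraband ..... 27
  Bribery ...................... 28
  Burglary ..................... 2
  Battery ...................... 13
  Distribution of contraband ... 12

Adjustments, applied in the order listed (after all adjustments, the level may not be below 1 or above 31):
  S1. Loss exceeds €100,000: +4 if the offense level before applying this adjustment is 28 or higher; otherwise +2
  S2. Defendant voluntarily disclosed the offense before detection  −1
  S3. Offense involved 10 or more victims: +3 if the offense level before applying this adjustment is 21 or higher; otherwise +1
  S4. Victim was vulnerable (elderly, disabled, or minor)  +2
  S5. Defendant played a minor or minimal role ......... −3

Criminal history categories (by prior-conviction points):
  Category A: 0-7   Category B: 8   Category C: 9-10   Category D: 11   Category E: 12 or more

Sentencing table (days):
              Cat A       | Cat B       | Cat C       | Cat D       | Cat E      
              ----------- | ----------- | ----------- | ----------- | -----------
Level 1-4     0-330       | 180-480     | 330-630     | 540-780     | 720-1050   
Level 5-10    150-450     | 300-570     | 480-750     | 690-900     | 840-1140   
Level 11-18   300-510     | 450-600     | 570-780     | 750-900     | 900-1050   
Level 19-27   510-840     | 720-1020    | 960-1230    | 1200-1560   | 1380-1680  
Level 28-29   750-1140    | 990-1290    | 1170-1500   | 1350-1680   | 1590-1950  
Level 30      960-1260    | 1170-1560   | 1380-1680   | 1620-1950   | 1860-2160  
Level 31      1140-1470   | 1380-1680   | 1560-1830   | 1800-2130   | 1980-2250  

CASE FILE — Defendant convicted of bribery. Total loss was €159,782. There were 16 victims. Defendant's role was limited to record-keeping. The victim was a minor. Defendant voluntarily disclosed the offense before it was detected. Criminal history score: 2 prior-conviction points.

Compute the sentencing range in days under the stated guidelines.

1140-1470 days

Base offense level for bribery: 28.
S1 applies (level before this adjustment is 28 ≥ 28, so +4): 28 + 4 = 32.
S2 applies: 32 − 1 = 31.
S3 applies (level before this adjustment is 31 ≥ 21, so +3): 31 + 3 = 34.
S4 applies: 34 + 2 = 36.
S5 applies: 36 − 3 = 33.
Level 33 exceeds the maximum of 31; capped at 31.
Final offense level: 31.
Criminal history: 2 prior points → Category A (0-7).
Level 31 falls in the 31 band.
Grid: Level 31 × Category A = 1140-1470 days.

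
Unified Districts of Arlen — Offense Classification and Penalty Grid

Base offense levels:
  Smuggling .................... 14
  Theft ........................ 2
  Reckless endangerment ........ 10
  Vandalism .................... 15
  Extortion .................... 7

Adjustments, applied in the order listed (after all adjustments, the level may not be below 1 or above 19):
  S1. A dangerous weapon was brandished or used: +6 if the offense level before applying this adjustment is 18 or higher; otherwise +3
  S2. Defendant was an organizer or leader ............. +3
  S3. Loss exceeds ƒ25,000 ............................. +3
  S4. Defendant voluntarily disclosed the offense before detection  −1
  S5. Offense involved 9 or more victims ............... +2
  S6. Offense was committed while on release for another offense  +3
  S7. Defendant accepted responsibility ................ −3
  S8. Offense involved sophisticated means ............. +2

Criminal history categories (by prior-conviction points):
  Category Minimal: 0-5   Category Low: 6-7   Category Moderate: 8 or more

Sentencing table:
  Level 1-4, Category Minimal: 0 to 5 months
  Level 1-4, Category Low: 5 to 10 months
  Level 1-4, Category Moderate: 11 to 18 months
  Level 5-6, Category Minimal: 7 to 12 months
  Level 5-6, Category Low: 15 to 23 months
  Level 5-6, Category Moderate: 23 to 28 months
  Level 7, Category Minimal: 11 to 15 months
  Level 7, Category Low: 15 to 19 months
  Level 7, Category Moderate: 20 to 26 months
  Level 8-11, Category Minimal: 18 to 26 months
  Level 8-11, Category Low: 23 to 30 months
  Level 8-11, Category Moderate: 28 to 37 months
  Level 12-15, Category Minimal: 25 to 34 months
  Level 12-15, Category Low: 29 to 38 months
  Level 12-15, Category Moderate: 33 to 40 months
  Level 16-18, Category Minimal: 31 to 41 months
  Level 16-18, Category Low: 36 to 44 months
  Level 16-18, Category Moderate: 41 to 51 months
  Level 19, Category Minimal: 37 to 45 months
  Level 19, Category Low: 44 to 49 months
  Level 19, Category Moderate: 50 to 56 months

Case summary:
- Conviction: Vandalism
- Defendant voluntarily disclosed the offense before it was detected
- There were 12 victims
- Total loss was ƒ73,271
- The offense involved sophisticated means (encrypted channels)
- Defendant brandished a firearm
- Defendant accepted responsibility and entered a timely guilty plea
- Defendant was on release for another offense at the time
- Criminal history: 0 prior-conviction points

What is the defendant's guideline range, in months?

37-45 months

Base offense level for vandalism: 15.
S1 applies (level before this adjustment is 15 < 18, so +3): 15 + 3 = 18.
S2 does not apply.
S3 applies: 18 + 3 = 21.
S4 applies: 21 − 1 = 20.
S5 applies: 20 + 2 = 22.
S6 applies: 22 + 3 = 25.
S7 applies: 25 − 3 = 22.
S8 applies: 22 + 2 = 24.
Level 24 exceeds the maximum of 19; capped at 19.
Final offense level: 19.
Criminal history: 0 prior points → Category Minimal (0-5).
Level 19 falls in the 19 band.
Grid: Level 19 × Category Minimal = 37-45 months.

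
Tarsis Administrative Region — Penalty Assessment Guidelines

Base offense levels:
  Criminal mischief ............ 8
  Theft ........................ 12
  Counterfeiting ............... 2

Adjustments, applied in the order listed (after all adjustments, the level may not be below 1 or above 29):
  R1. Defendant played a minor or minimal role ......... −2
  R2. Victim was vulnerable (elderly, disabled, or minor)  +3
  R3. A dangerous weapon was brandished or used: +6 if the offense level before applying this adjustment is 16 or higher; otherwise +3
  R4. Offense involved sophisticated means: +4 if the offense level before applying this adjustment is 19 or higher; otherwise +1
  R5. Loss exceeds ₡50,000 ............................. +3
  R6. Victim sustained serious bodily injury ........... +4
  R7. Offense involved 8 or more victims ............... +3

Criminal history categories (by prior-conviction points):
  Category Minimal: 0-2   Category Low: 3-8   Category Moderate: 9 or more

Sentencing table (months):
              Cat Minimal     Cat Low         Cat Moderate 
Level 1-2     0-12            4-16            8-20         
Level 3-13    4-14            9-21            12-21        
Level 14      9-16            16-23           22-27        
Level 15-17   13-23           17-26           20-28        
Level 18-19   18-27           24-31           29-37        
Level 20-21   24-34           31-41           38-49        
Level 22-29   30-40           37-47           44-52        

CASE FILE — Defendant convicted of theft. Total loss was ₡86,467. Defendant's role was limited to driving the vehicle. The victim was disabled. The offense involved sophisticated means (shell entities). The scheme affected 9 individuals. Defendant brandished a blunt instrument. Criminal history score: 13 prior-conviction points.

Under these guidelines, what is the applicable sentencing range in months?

Base offense level for theft: 12.
R1 applies: 12 − 2 = 10.
R2 applies: 10 + 3 = 13.
R3 applies (level before this adjustment is 13 < 16, so +3): 13 + 3 = 16.
R4 applies (level before this adjustment is 16 < 19, so +1): 16 + 1 = 17.
R5 applies: 17 + 3 = 20.
R7 applies: 20 + 3 = 23.
Final offense level: 23.
Criminal history: 13 prior points → Category Moderate (9+).
Level 23 falls in the 22-29 band.
Grid: Level 22-29 × Category Moderate = 44-52 months.

44-52 months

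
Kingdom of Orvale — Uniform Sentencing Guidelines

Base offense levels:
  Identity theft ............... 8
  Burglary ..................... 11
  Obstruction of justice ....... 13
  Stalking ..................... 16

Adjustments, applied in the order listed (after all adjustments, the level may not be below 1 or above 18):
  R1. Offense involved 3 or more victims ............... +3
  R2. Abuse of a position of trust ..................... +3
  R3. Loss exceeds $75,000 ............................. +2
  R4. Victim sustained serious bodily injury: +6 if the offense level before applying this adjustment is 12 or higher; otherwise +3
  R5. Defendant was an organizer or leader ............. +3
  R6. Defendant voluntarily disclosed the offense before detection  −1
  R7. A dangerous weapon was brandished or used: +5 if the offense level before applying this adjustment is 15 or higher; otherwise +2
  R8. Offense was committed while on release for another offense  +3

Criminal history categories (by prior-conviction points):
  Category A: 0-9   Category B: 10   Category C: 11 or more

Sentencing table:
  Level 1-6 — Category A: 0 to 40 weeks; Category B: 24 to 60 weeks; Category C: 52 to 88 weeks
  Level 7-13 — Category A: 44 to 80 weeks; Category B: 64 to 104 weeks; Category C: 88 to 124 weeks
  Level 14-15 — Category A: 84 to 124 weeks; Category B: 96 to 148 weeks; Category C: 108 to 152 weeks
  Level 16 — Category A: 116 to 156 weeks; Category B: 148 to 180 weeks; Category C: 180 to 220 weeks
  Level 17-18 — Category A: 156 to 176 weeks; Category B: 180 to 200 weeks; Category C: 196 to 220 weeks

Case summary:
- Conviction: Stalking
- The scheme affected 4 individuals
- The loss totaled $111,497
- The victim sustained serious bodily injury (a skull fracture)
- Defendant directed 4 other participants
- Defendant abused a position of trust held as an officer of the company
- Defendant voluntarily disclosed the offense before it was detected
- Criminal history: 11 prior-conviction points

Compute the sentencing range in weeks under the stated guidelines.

196-220 weeks

Base offense level for stalking: 16.
R1 applies: 16 + 3 = 19.
R2 applies: 19 + 3 = 22.
R3 applies: 22 + 2 = 24.
R4 applies (level before this adjustment is 24 ≥ 12, so +6): 24 + 6 = 30.
R5 applies: 30 + 3 = 33.
R6 applies: 33 − 1 = 32.
R8 does not apply.
Level 32 exceeds the maximum of 18; capped at 18.
Final offense level: 18.
Criminal history: 11 prior points → Category C (11+).
Level 18 falls in the 17-18 band.
Grid: Level 17-18 × Category C = 196-220 weeks.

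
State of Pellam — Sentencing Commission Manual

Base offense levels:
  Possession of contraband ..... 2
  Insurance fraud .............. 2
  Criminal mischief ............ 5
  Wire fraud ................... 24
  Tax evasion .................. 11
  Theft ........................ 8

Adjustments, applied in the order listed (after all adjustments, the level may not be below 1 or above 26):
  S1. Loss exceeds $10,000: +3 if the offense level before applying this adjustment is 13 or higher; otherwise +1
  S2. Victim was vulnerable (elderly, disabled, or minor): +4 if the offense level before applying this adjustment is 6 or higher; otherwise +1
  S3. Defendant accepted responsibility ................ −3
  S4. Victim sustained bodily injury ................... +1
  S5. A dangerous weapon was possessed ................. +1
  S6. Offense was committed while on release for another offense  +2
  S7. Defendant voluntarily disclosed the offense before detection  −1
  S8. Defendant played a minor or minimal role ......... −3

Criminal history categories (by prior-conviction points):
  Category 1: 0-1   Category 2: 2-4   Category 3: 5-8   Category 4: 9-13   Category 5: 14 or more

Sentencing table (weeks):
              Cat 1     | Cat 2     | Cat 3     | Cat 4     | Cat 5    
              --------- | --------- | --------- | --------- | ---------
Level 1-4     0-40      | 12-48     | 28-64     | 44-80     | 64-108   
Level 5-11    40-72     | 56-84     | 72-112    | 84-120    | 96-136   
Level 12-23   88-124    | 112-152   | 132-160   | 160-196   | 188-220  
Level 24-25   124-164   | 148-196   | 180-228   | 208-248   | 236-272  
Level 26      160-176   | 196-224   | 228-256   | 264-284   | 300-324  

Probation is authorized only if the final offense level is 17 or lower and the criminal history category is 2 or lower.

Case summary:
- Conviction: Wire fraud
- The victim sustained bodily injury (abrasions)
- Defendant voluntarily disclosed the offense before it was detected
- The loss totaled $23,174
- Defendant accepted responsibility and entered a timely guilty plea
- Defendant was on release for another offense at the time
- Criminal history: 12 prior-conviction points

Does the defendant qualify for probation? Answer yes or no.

Base offense level for wire fraud: 24.
S1 applies (level before this adjustment is 24 ≥ 13, so +3): 24 + 3 = 27.
S2 does not apply.
S3 applies: 27 − 3 = 24.
S4 applies: 24 + 1 = 25.
S5 does not apply.
S6 applies: 25 + 2 = 27.
S7 applies: 27 − 1 = 26.
S8 does not apply.
Final offense level: 26.
Criminal history: 12 prior points → Category 4 (9-13).
Level 26 falls in the 26 band.
Grid: Level 26 × Category 4 = 264-284 weeks.
Probation check: level 26 > 17 and category 4 > 2 → not eligible.

No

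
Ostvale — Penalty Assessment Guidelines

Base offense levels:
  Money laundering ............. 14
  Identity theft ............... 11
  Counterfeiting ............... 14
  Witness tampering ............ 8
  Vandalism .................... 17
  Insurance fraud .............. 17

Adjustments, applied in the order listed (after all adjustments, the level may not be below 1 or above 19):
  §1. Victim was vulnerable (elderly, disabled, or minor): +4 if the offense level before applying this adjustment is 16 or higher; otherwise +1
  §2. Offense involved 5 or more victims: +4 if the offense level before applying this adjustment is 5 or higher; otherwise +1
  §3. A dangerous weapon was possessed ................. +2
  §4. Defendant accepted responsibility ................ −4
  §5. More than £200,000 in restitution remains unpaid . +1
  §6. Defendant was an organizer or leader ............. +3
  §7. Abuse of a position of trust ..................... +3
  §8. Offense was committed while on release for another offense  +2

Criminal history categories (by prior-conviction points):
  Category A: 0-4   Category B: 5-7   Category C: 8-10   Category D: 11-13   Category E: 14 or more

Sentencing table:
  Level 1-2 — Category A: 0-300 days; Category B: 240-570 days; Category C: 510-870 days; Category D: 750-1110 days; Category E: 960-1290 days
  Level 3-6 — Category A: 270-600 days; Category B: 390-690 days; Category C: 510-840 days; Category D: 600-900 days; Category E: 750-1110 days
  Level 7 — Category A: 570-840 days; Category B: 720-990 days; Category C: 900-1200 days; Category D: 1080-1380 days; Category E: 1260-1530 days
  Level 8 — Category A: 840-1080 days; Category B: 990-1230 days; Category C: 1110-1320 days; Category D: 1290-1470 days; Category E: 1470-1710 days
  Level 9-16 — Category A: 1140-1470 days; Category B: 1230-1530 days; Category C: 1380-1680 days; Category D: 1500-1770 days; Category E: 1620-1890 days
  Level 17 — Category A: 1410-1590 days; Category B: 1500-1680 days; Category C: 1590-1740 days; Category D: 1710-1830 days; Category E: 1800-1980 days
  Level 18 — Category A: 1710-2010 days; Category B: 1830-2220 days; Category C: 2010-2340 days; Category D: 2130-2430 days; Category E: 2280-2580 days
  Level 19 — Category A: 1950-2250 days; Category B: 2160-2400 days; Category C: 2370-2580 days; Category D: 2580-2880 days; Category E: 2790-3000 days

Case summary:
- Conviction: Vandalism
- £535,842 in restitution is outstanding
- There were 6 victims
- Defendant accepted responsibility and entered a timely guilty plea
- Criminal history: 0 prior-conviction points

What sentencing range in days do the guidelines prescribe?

1710-2010 days

Base offense level for vandalism: 17.
§1 does not apply.
§2 applies (level before this adjustment is 17 ≥ 5, so +4): 17 + 4 = 21.
§3 does not apply.
§4 applies: 21 − 4 = 17.
§5 applies: 17 + 1 = 18.
Final offense level: 18.
Criminal history: 0 prior points → Category A (0-4).
Level 18 falls in the 18 band.
Grid: Level 18 × Category A = 1710-2010 days.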